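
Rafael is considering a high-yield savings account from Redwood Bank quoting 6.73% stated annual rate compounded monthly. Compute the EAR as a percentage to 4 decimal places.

6.9415%

EAR = (1 + 0.0673/12)^12 − 1.
= 1.069415 − 1 = 6.9415%.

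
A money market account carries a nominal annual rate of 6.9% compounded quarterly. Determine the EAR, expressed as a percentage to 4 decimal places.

EAR = (1 + 0.069/4)^4 − 1.
= (1 + 0.017250)^4 − 1 = 1.070806 − 1 = 7.0806%.

7.0806%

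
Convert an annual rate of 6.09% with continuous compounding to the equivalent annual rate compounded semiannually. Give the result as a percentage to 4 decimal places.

EAR under continuous compounding: e^0.0609 − 1 = 0.062793.
Solve (1 + r/2)^2 = 1.062793: r/2 = 1.062793^(1/2) − 1 = 0.030918, so r = 0.061837 = 6.1837%.

6.1837%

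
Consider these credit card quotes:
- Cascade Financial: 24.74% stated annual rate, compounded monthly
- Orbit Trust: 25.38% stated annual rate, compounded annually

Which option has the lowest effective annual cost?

Orbit Trust

Cascade Financial: (1 + 0.2474/12)^12 − 1 = 27.747%
Orbit Trust: compounded annually, EAR = 25.380%
The lowest effective annual rate is Orbit Trust at 25.380%.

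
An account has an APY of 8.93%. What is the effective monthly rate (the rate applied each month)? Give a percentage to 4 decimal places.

The per-month rate i satisfies (1 + i)^12 = 1 + 0.0893.
i = 1.0893^(1/12) − 1 = 0.0071534 = 0.7153%.

0.7153%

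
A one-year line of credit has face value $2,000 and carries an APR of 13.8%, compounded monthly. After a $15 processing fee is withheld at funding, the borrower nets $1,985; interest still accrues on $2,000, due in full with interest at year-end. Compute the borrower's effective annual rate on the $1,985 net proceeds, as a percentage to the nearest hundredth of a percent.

15.57%

Amount owed after one year: 2,000 × (1 + 0.138/12)^12 = 2,000 × 1.147072 = $2,294.14.
Effective rate on net proceeds: 2,294.14 / 1,985 − 1 = 0.155740 = 15.57%.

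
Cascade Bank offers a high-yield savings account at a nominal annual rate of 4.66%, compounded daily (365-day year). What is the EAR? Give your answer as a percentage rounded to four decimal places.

4.7700%

EAR = (1 + 0.0466/365)^365 − 1.
= (1 + 0.000128)^365 − 1 = 1.047700 − 1 = 4.7700%.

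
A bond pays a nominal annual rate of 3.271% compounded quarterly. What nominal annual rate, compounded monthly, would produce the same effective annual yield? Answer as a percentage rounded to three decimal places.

EAR = (1 + 0.03271/4)^4 − 1 = 0.033113.
Solve (1 + r/12)^12 = 1.033113: r/12 = 1.033113^(1/12) − 1 = 0.002718, so r = 0.032621 = 3.262%.

3.262%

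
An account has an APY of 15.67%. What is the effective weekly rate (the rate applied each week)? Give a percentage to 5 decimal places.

0.28034%

The per-week rate i satisfies (1 + i)^52 = 1 + 0.1567.
i = 1.1567^(1/52) − 1 = 0.0028034 = 0.28034%.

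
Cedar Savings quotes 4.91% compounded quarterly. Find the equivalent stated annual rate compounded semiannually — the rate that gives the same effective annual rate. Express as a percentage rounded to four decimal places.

4.9401%

EAR = (1 + 0.0491/4)^4 − 1 = 0.050011.
Solve (1 + r/2)^2 = 1.050011: r/2 = 1.050011^(1/2) − 1 = 0.024701, so r = 0.049401 = 4.9401%.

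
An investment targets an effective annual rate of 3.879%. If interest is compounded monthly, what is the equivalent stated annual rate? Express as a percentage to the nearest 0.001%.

3.812%

(1 + r/12)^12 − 1 = 0.03879, so 1 + r/12 = 1.03879^(1/12).
r/12 = 0.003176, so r = 0.038117 = 3.812%.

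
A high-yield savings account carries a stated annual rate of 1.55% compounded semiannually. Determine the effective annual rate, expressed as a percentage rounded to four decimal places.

1.5560%

EAR = (1 + 0.0155/2)^2 − 1.
= (1 + 0.007750)^2 − 1 = 1.015560 − 1 = 1.5560%.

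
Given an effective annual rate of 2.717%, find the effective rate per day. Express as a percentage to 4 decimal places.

0.0073%

The per-day rate i satisfies (1 + i)^365 = 1 + 0.02717.
i = 1.02717^(1/365) − 1 = 0.0000734 = 0.0073%.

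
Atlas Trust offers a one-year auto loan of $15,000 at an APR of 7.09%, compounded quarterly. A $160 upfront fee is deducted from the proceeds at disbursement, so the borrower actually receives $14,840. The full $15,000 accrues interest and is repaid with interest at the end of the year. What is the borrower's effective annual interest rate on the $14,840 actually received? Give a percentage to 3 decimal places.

Amount owed after one year: 15,000 × (1 + 0.0709/4)^4 = 15,000 × 1.072807 = $16,092.11.
Effective rate on net proceeds: 16,092.11 / 14,840 − 1 = 0.084374 = 8.437%.

8.437%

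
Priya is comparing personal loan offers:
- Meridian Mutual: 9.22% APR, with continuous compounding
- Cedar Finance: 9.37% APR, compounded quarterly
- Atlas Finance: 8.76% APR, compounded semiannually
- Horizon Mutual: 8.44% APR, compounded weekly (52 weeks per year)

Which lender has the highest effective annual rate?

Cedar Finance

Meridian Mutual: e^0.0922 − 1 = 9.658%
Cedar Finance: (1 + 0.0937/4)^4 − 1 = 9.704%
Atlas Finance: (1 + 0.0876/2)^2 − 1 = 8.952%
Horizon Mutual: (1 + 0.0844/52)^52 − 1 = 8.799%
The highest effective annual rate is Cedar Finance at 9.704%.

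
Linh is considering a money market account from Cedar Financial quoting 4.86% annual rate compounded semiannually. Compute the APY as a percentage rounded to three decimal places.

4.919%

EAR = (1 + 0.0486/2)^2 − 1.
= (1 + 0.024300)^2 − 1 = 1.049190 − 1 = 4.919%.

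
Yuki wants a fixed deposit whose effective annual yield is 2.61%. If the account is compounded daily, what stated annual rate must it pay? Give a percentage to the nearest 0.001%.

(1 + r/365)^365 − 1 = 0.0261, so 1 + r/365 = 1.0261^(1/365).
r/365 = 0.000071, so r = 0.025766 = 2.577%.

2.577%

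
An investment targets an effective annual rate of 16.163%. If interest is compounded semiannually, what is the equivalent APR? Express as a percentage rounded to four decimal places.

15.5579%

(1 + r/2)^2 − 1 = 0.16163, so 1 + r/2 = 1.16163^(1/2).
r/2 = 0.077789, so r = 0.155579 = 15.5579%.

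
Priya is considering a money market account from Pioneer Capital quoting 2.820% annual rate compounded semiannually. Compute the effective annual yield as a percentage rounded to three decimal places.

2.840%

EAR = (1 + 0.02820/2)^2 − 1.
= (1 + 0.014100)^2 − 1 = 1.028399 − 1 = 2.840%.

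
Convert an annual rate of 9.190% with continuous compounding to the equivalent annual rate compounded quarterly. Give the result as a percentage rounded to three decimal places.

EAR under continuous compounding: e^0.09190 − 1 = 0.096255.
Solve (1 + r/4)^4 = 1.096255: r/4 = 1.096255^(1/4) − 1 = 0.023241, so r = 0.092964 = 9.296%.

9.296%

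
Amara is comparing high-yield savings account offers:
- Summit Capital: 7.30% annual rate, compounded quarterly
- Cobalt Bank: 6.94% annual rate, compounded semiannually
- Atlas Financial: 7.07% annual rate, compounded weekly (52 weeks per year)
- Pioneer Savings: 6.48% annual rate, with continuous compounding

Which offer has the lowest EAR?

Pioneer Savings

Summit Capital: (1 + 0.0730/4)^4 − 1 = 7.502%
Cobalt Bank: (1 + 0.0694/2)^2 − 1 = 7.060%
Atlas Financial: (1 + 0.0707/52)^52 − 1 = 7.321%
Pioneer Savings: e^0.0648 − 1 = 6.695%
The lowest effective annual rate is Pioneer Savings at 6.695%.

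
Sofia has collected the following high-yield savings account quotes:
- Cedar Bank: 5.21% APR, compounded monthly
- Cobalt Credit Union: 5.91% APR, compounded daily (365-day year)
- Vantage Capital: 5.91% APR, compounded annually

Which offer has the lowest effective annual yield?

Cedar Bank: (1 + 0.0521/12)^12 − 1 = 5.336%
Cobalt Credit Union: (1 + 0.0591/365)^365 − 1 = 6.088%
Vantage Capital: compounded annually, EAR = 5.910%
The lowest effective annual rate is Cedar Bank at 5.336%.

Cedar Bank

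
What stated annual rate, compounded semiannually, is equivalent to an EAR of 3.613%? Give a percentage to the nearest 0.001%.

(1 + r/2)^2 − 1 = 0.03613, so 1 + r/2 = 1.03613^(1/2).
r/2 = 0.017905, so r = 0.035809 = 3.581%.

3.581%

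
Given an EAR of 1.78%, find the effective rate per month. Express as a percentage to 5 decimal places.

The per-month rate i satisfies (1 + i)^12 = 1 + 0.0178.
i = 1.0178^(1/12) − 1 = 0.0014714 = 0.14714%.

0.14714%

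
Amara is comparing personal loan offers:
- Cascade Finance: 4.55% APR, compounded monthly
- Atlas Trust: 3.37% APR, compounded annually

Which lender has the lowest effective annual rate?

Cascade Finance: (1 + 0.0455/12)^12 − 1 = 4.646%
Atlas Trust: compounded annually, EAR = 3.370%
The lowest effective annual rate is Atlas Trust at 3.370%.

Atlas Trust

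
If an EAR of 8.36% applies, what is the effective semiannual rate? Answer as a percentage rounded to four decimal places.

4.0961%

The per-half-year rate i satisfies (1 + i)^2 = 1 + 0.0836.
i = 1.0836^(1/2) − 1 = 0.0409611 = 4.0961%.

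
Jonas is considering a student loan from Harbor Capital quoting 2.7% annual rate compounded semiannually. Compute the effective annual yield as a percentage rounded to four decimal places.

2.7182%

EAR = (1 + 0.027/2)^2 − 1.
= 1.027182 − 1 = 2.7182%.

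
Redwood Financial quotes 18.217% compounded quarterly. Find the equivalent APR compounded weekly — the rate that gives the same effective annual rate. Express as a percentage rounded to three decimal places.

17.845%

EAR = (1 + 0.18217/4)^4 − 1 = 0.194997.
Solve (1 + r/52)^52 = 1.194997: r/52 = 1.194997^(1/52) − 1 = 0.003432, so r = 0.178449 = 17.845%.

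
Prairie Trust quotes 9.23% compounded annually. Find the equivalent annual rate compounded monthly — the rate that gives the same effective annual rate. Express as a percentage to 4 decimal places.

Compounded annually, EAR = nominal = 0.092300.
Solve (1 + r/12)^12 = 1.092300: r/12 = 1.092300^(1/12) − 1 = 0.007384, so r = 0.088611 = 8.8611%.

8.8611%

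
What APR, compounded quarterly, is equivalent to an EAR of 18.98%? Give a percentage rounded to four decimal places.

17.7616%

(1 + r/4)^4 − 1 = 0.1898, so 1 + r/4 = 1.1898^(1/4).
r/4 = 0.044404, so r = 0.177616 = 17.7616%.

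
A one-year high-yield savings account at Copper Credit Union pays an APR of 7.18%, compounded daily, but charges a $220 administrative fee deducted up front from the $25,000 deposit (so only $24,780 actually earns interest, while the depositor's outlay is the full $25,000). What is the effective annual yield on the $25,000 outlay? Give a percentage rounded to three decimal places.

6.498%

Value after one year: 24,780 × (1 + 0.0718/365)^365 = 24,780 × 1.074433 = $26,624.45.
Effective yield on the $25,000 outlay: 26,624.45 / 25,000 − 1 = 0.064978 = 6.498%.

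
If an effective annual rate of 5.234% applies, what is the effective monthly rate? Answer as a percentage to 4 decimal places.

0.4260%

The per-month rate i satisfies (1 + i)^12 = 1 + 0.05234.
i = 1.05234^(1/12) − 1 = 0.0042604 = 0.4260%.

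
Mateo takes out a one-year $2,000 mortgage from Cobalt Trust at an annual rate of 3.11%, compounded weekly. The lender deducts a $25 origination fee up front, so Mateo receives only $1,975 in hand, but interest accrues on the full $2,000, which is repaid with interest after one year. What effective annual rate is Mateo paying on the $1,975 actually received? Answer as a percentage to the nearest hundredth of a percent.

Amount owed after one year: 2,000 × (1 + 0.0311/52)^52 = 2,000 × 1.031579 = $2,063.16.
Effective rate on net proceeds: 2,063.16 / 1,975 − 1 = 0.044637 = 4.46%.

4.46%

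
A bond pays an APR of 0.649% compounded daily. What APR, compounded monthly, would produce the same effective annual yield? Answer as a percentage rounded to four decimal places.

0.6492%

EAR = (1 + 0.00649/365)^365 − 1 = 0.006511.
Solve (1 + r/12)^12 = 1.006511: r/12 = 1.006511^(1/12) − 1 = 0.000541, so r = 0.006492 = 0.6492%.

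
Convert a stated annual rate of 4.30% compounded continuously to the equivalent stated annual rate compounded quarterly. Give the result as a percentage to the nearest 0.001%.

EAR under continuous compounding: e^0.0430 − 1 = 0.043938.
Solve (1 + r/4)^4 = 1.043938: r/4 = 1.043938^(1/4) − 1 = 0.010808, so r = 0.043232 = 4.323%.

4.323%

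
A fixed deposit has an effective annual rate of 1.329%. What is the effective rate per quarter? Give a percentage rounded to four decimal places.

0.3306%

The per-quarter rate i satisfies (1 + i)^4 = 1 + 0.01329.
i = 1.01329^(1/4) − 1 = 0.0033061 = 0.3306%.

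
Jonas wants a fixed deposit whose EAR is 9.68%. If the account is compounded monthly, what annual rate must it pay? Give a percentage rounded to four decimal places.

(1 + r/12)^12 − 1 = 0.0968, so 1 + r/12 = 1.0968^(1/12).
r/12 = 0.007729, so r = 0.092753 = 9.2753%.

9.2753%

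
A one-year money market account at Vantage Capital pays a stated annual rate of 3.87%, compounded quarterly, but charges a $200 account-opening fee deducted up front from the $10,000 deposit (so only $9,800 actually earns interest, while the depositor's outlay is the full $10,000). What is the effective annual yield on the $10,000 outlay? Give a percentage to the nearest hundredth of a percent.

1.85%

Value after one year: 9,800 × (1 + 0.0387/4)^4 = 9,800 × 1.039265 = $10,184.80.
Effective yield on the $10,000 outlay: 10,184.80 / 10,000 − 1 = 0.018480 = 1.85%.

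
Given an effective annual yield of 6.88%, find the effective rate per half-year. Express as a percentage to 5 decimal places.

The per-half-year rate i satisfies (1 + i)^2 = 1 + 0.0688.
i = 1.0688^(1/2) − 1 = 0.0338278 = 3.38278%.

3.38278%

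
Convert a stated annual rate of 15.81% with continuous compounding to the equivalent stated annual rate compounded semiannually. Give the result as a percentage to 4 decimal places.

EAR under continuous compounding: e^0.1581 − 1 = 0.171283.
Solve (1 + r/2)^2 = 1.171283: r/2 = 1.171283^(1/2) − 1 = 0.082258, so r = 0.164517 = 16.4517%.

16.4517%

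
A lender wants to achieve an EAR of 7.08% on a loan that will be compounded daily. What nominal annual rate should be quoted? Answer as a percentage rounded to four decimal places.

(1 + r/365)^365 − 1 = 0.0708, so 1 + r/365 = 1.0708^(1/365).
r/365 = 0.000187, so r = 0.068412 = 6.8412%.

6.8412%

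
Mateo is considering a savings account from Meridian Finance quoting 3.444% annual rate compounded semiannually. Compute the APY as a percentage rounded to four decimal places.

3.4737%

EAR = (1 + 0.03444/2)^2 − 1.
= 1.034737 − 1 = 3.4737%.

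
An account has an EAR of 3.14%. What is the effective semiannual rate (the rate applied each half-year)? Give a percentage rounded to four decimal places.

The per-half-year rate i satisfies (1 + i)^2 = 1 + 0.0314.
i = 1.0314^(1/2) − 1 = 0.0155787 = 1.5579%.

1.5579%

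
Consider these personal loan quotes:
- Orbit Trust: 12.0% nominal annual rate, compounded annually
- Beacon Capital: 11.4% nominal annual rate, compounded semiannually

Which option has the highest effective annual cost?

Orbit Trust

Orbit Trust: compounded annually, EAR = 12.000%
Beacon Capital: (1 + 0.114/2)^2 − 1 = 11.725%
The highest effective annual rate is Orbit Trust at 12.000%.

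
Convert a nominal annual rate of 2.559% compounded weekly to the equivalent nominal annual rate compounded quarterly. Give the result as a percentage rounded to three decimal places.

2.567%

EAR = (1 + 0.02559/52)^52 − 1 = 0.025914.
Solve (1 + r/4)^4 = 1.025914: r/4 = 1.025914^(1/4) − 1 = 0.006416, so r = 0.025666 = 2.567%.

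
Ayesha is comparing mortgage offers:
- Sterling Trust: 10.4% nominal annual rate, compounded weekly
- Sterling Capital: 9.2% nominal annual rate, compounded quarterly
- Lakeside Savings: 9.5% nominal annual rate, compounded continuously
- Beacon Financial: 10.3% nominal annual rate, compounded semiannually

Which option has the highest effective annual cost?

Sterling Trust

Sterling Trust: (1 + 0.104/52)^52 − 1 = 10.949%
Sterling Capital: (1 + 0.092/4)^4 − 1 = 9.522%
Lakeside Savings: e^0.095 − 1 = 9.966%
Beacon Financial: (1 + 0.103/2)^2 − 1 = 10.565%
The highest effective annual rate is Sterling Trust at 10.949%.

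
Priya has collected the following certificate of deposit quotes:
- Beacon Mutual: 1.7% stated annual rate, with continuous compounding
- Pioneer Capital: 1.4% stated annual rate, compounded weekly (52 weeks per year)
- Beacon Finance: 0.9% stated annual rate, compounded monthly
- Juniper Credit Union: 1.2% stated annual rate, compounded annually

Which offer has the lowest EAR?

Beacon Finance

Beacon Mutual: e^0.017 − 1 = 1.715%
Pioneer Capital: (1 + 0.014/52)^52 − 1 = 1.410%
Beacon Finance: (1 + 0.009/12)^12 − 1 = 0.904%
Juniper Credit Union: compounded annually, EAR = 1.200%
The lowest effective annual rate is Beacon Finance at 0.904%.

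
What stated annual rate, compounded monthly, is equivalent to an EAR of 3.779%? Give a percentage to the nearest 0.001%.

(1 + r/12)^12 − 1 = 0.03779, so 1 + r/12 = 1.03779^(1/12).
r/12 = 0.003096, so r = 0.037151 = 3.715%.

3.715%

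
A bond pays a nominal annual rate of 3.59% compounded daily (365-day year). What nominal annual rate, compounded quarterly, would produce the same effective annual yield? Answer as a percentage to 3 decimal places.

EAR = (1 + 0.0359/365)^365 − 1 = 0.036550.
Solve (1 + r/4)^4 = 1.036550: r/4 = 1.036550^(1/4) − 1 = 0.009015, so r = 0.036060 = 3.606%.

3.606%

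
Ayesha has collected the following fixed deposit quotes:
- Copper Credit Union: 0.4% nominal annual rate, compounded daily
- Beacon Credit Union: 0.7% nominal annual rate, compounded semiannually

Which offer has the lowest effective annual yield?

Copper Credit Union

Copper Credit Union: (1 + 0.004/365)^365 − 1 = 0.401%
Beacon Credit Union: (1 + 0.007/2)^2 − 1 = 0.701%
The lowest effective annual rate is Copper Credit Union at 0.401%.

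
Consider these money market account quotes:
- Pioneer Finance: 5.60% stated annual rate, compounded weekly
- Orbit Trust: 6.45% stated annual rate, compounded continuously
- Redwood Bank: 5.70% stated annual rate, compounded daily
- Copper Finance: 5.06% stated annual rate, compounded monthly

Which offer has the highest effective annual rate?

Orbit Trust

Pioneer Finance: (1 + 0.0560/52)^52 − 1 = 5.757%
Orbit Trust: e^0.0645 − 1 = 6.663%
Redwood Bank: (1 + 0.0570/365)^365 − 1 = 5.865%
Copper Finance: (1 + 0.0506/12)^12 − 1 = 5.179%
The highest effective annual rate is Orbit Trust at 6.663%.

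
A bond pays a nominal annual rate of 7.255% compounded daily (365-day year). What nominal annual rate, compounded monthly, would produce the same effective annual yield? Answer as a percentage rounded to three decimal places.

7.276%

EAR = (1 + 0.07255/365)^365 − 1 = 0.075239.
Solve (1 + r/12)^12 = 1.075239: r/12 = 1.075239^(1/12) − 1 = 0.006064, so r = 0.072763 = 7.276%.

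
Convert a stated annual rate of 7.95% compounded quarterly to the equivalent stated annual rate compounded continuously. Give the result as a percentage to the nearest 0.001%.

EAR = (1 + 0.0795/4)^4 − 1 = 0.081902.
Equivalent continuous rate: r = ln(1 + 0.081902) = 0.078720 = 7.872%.

7.872%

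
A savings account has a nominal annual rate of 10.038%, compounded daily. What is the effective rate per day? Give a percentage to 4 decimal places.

With a nominal annual rate compounded daily, the periodic rate is the nominal rate divided by 365.
i = 0.10038 / 365 = 0.0002750 = 0.0275%.

0.0275%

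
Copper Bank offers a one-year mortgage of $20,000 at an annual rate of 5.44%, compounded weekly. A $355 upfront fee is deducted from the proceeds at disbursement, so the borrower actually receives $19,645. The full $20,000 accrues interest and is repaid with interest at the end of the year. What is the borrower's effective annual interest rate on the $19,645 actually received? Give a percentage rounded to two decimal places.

7.50%

Amount owed after one year: 20,000 × (1 + 0.0544/52)^52 = 20,000 × 1.055877 = $21,117.54.
Effective rate on net proceeds: 21,117.54 / 19,645 − 1 = 0.074957 = 7.50%.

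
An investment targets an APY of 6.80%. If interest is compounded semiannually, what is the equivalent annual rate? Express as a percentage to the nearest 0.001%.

(1 + r/2)^2 − 1 = 0.0680, so 1 + r/2 = 1.0680^(1/2).
r/2 = 0.033441, so r = 0.066882 = 6.688%.

6.688%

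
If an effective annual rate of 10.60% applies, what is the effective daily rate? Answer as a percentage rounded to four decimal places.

The per-day rate i satisfies (1 + i)^365 = 1 + 0.1060.
i = 1.1060^(1/365) − 1 = 0.0002761 = 0.0276%.

0.0276%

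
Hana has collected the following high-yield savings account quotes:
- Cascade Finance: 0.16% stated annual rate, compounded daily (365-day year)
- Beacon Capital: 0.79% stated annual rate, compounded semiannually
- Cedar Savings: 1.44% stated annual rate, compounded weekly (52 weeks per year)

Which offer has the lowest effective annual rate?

Cascade Finance

Cascade Finance: (1 + 0.0016/365)^365 − 1 = 0.160%
Beacon Capital: (1 + 0.0079/2)^2 − 1 = 0.792%
Cedar Savings: (1 + 0.0144/52)^52 − 1 = 1.450%
The lowest effective annual rate is Cascade Finance at 0.160%.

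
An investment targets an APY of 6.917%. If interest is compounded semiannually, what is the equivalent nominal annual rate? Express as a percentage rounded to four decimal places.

6.8014%

(1 + r/2)^2 − 1 = 0.06917, so 1 + r/2 = 1.06917^(1/2).
r/2 = 0.034007, so r = 0.068014 = 6.8014%.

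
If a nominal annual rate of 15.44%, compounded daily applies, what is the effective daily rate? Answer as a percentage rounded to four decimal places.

With a nominal annual rate compounded daily, the periodic rate is the nominal rate divided by 365.
i = 0.1544 / 365 = 0.0004230 = 0.0423%.

0.0423%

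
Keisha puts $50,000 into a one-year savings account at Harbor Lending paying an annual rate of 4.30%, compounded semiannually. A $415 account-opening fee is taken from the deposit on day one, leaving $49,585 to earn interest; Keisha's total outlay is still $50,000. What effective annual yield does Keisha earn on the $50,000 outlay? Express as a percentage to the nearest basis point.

3.48%

Value after one year: 49,585 × (1 + 0.0430/2)^2 = 49,585 × 1.043462 = $51,740.08.
Effective yield on the $50,000 outlay: 51,740.08 / 50,000 − 1 = 0.034802 = 3.48%.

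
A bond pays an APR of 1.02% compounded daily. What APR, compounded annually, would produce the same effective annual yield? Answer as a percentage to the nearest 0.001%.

1.025%

EAR = (1 + 0.0102/365)^365 − 1 = 0.010252.
Compounded annually, the equivalent nominal rate is the EAR itself: 1.025%.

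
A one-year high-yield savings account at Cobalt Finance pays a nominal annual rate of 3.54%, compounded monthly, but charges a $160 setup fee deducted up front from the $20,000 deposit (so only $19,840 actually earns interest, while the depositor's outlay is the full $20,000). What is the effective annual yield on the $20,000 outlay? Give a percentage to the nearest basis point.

2.77%

Value after one year: 19,840 × (1 + 0.0354/12)^12 = 19,840 × 1.035980 = $20,553.84.
Effective yield on the $20,000 outlay: 20,553.84 / 20,000 − 1 = 0.027692 = 2.77%.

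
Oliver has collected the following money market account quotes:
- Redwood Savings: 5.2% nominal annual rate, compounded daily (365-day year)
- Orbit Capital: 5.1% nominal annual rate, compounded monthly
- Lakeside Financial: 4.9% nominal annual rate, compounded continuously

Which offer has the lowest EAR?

Lakeside Financial

Redwood Savings: (1 + 0.052/365)^365 − 1 = 5.337%
Orbit Capital: (1 + 0.051/12)^12 − 1 = 5.221%
Lakeside Financial: e^0.049 − 1 = 5.022%
The lowest effective annual rate is Lakeside Financial at 5.022%.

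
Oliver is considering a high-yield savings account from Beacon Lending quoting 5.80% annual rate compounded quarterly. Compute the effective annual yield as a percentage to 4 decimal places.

EAR = (1 + 0.0580/4)^4 − 1.
= 1.059274 − 1 = 5.9274%.

5.9274%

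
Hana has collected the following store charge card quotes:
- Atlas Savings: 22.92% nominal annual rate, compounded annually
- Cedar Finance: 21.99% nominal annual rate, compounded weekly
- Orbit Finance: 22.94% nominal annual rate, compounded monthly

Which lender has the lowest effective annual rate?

Atlas Savings: compounded annually, EAR = 22.920%
Cedar Finance: (1 + 0.2199/52)^52 − 1 = 24.537%
Orbit Finance: (1 + 0.2294/12)^12 − 1 = 25.512%
The lowest effective annual rate is Atlas Savings at 22.920%.

Atlas Savings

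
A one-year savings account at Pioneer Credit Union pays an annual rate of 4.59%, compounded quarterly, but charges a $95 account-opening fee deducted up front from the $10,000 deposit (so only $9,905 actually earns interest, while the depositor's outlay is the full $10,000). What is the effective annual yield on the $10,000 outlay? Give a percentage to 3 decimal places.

3.675%

Value after one year: 9,905 × (1 + 0.0459/4)^4 = 9,905 × 1.046696 = $10,367.53.
Effective yield on the $10,000 outlay: 10,367.53 / 10,000 − 1 = 0.036753 = 3.675%.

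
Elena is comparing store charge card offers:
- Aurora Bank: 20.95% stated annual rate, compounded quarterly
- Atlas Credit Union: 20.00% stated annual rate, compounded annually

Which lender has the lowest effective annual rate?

Aurora Bank: (1 + 0.2095/4)^4 − 1 = 22.654%
Atlas Credit Union: compounded annually, EAR = 20.000%
The lowest effective annual rate is Atlas Credit Union at 20.000%.

Atlas Credit Union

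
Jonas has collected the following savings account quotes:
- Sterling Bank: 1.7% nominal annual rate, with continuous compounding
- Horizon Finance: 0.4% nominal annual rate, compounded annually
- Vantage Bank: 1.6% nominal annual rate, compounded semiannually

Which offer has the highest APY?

Sterling Bank: e^0.017 − 1 = 1.715%
Horizon Finance: compounded annually, EAR = 0.400%
Vantage Bank: (1 + 0.016/2)^2 − 1 = 1.606%
The highest effective annual rate is Sterling Bank at 1.715%.

Sterling Bank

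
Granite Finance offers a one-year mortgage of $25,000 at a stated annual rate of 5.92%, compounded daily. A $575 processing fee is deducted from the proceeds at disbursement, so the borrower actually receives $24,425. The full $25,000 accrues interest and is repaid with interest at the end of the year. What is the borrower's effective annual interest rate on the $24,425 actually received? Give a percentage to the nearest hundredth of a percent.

8.60%

Amount owed after one year: 25,000 × (1 + 0.0592/365)^365 = 25,000 × 1.060982 = $26,524.56.
Effective rate on net proceeds: 26,524.56 / 24,425 − 1 = 0.085959 = 8.60%.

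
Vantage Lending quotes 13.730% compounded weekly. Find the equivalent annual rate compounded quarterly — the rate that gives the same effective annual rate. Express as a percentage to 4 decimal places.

EAR = (1 + 0.13730/52)^52 − 1 = 0.146965.
Solve (1 + r/4)^4 = 1.146965: r/4 = 1.146965^(1/4) − 1 = 0.034874, so r = 0.139496 = 13.9496%.

13.9496%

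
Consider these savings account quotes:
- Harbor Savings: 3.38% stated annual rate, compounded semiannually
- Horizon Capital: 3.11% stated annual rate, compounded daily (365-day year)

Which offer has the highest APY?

Harbor Savings

Harbor Savings: (1 + 0.0338/2)^2 − 1 = 3.409%
Horizon Capital: (1 + 0.0311/365)^365 − 1 = 3.159%
The highest effective annual rate is Harbor Savings at 3.409%.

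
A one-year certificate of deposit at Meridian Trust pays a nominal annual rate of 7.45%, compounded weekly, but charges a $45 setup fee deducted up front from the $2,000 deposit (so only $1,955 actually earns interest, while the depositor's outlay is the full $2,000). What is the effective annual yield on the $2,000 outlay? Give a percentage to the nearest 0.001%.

Value after one year: 1,955 × (1 + 0.0745/52)^52 = 1,955 × 1.077288 = $2,106.10.
Effective yield on the $2,000 outlay: 2,106.10 / 2,000 − 1 = 0.053049 = 5.305%.

5.305%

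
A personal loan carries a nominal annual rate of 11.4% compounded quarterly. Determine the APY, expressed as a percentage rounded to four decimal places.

EAR = (1 + 0.114/4)^4 − 1.
= (1 + 0.028500)^4 − 1 = 1.118967 − 1 = 11.8967%.

11.8967%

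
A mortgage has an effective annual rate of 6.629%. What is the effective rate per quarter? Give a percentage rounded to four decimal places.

The per-quarter rate i satisfies (1 + i)^4 = 1 + 0.06629.
i = 1.06629^(1/4) − 1 = 0.0161758 = 1.6176%.

1.6176%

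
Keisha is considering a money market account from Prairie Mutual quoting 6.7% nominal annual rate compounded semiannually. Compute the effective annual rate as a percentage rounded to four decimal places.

EAR = (1 + 0.067/2)^2 − 1.
= 1.068122 − 1 = 6.8122%.

6.8122%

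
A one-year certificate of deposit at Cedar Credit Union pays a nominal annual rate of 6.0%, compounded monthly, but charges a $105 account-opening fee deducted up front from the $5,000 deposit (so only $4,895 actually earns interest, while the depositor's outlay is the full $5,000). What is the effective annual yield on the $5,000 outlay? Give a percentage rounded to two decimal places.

3.94%

Value after one year: 4,895 × (1 + 0.060/12)^12 = 4,895 × 1.061678 = $5,196.91.
Effective yield on the $5,000 outlay: 5,196.91 / 5,000 − 1 = 0.039383 = 3.94%.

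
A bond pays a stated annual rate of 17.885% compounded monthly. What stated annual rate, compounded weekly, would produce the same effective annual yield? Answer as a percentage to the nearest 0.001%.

EAR = (1 + 0.17885/12)^12 − 1 = 0.194264.
Solve (1 + r/52)^52 = 1.194264: r/52 = 1.194264^(1/52) − 1 = 0.003420, so r = 0.177834 = 17.783%.

17.783%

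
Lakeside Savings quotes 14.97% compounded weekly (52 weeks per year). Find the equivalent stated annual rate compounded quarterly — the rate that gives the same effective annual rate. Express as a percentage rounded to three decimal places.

15.231%

EAR = (1 + 0.1497/52)^52 − 1 = 0.161236.
Solve (1 + r/4)^4 = 1.161236: r/4 = 1.161236^(1/4) − 1 = 0.038078, so r = 0.152313 = 15.231%.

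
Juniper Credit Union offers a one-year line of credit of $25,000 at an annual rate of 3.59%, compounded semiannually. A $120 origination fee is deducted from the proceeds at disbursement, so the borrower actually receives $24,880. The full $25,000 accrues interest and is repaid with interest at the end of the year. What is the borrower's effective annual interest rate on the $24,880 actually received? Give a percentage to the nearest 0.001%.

4.122%

Amount owed after one year: 25,000 × (1 + 0.0359/2)^2 = 25,000 × 1.036222 = $25,905.56.
Effective rate on net proceeds: 25,905.56 / 24,880 − 1 = 0.041220 = 4.122%.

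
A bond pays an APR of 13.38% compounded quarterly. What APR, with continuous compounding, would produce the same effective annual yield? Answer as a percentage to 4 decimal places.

EAR = (1 + 0.1338/4)^4 − 1 = 0.140664.
Equivalent continuous rate: r = ln(1 + 0.140664) = 0.131611 = 13.1611%.

13.1611%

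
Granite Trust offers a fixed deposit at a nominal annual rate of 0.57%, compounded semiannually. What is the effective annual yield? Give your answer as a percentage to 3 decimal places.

EAR = (1 + 0.0057/2)^2 − 1.
= (1 + 0.002850)^2 − 1 = 1.005708 − 1 = 0.571%.

0.571%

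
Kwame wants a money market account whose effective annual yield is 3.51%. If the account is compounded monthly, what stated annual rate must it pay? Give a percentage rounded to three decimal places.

3.455%

(1 + r/12)^12 − 1 = 0.0351, so 1 + r/12 = 1.0351^(1/12).
r/12 = 0.002879, so r = 0.034548 = 3.455%.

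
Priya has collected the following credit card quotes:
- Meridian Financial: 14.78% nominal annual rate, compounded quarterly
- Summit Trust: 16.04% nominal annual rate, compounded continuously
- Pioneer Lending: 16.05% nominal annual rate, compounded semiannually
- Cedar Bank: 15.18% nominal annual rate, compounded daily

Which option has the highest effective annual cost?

Summit Trust

Meridian Financial: (1 + 0.1478/4)^4 − 1 = 15.620%
Summit Trust: e^0.1604 − 1 = 17.398%
Pioneer Lending: (1 + 0.1605/2)^2 − 1 = 16.694%
Cedar Bank: (1 + 0.1518/365)^365 − 1 = 16.389%
The highest effective annual rate is Summit Trust at 17.398%.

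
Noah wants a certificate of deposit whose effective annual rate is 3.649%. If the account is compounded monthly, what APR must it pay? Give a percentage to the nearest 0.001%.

(1 + r/12)^12 − 1 = 0.03649, so 1 + r/12 = 1.03649^(1/12).
r/12 = 0.002991, so r = 0.035894 = 3.589%.

3.589%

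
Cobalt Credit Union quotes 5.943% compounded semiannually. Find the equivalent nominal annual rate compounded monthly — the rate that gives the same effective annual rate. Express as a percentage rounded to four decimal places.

5.8707%

EAR = (1 + 0.05943/2)^2 − 1 = 0.060313.
Solve (1 + r/12)^12 = 1.060313: r/12 = 1.060313^(1/12) − 1 = 0.004892, so r = 0.058707 = 5.8707%.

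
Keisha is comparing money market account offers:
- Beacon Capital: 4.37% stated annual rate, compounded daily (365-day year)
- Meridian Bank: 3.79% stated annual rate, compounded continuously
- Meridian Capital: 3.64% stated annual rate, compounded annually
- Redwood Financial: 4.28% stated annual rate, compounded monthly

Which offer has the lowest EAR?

Beacon Capital: (1 + 0.0437/365)^365 − 1 = 4.467%
Meridian Bank: e^0.0379 − 1 = 3.863%
Meridian Capital: compounded annually, EAR = 3.640%
Redwood Financial: (1 + 0.0428/12)^12 − 1 = 4.365%
The lowest effective annual rate is Meridian Capital at 3.640%.

Meridian Capital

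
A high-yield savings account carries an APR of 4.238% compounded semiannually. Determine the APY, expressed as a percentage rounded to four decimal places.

4.2829%

EAR = (1 + 0.04238/2)^2 − 1.
= (1 + 0.021190)^2 − 1 = 1.042829 − 1 = 4.2829%.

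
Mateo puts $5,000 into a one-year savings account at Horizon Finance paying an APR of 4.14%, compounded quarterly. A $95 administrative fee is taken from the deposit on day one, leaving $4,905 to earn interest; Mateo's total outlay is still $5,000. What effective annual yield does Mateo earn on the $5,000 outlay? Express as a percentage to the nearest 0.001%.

2.225%

Value after one year: 4,905 × (1 + 0.0414/4)^4 = 4,905 × 1.042047 = $5,111.24.
Effective yield on the $5,000 outlay: 5,111.24 / 5,000 − 1 = 0.022248 = 2.225%.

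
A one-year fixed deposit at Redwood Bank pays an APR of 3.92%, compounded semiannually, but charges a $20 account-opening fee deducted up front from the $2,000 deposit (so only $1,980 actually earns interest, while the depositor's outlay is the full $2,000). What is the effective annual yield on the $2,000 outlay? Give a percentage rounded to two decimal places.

2.92%

Value after one year: 1,980 × (1 + 0.0392/2)^2 = 1,980 × 1.039584 = $2,058.38.
Effective yield on the $2,000 outlay: 2,058.38 / 2,000 − 1 = 0.029188 = 2.92%.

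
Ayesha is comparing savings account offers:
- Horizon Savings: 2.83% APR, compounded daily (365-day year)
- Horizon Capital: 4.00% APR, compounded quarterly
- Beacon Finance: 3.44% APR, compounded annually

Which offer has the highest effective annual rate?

Horizon Capital

Horizon Savings: (1 + 0.0283/365)^365 − 1 = 2.870%
Horizon Capital: (1 + 0.0400/4)^4 − 1 = 4.060%
Beacon Finance: compounded annually, EAR = 3.440%
The highest effective annual rate is Horizon Capital at 4.060%.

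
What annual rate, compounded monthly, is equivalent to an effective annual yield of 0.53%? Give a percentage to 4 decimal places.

0.5287%

(1 + r/12)^12 − 1 = 0.0053, so 1 + r/12 = 1.0053^(1/12).
r/12 = 0.000441, so r = 0.005287 = 0.5287%.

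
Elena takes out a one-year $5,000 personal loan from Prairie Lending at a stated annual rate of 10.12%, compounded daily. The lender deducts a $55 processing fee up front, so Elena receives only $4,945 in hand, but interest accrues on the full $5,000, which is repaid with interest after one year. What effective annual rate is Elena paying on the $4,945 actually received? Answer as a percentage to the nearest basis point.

Amount owed after one year: 5,000 × (1 + 0.1012/365)^365 = 5,000 × 1.106482 = $5,532.41.
Effective rate on net proceeds: 5,532.41 / 4,945 − 1 = 0.118789 = 11.88%.

11.88%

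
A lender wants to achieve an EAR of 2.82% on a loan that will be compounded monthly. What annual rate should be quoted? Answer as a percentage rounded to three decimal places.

2.784%

(1 + r/12)^12 − 1 = 0.0282, so 1 + r/12 = 1.0282^(1/12).
r/12 = 0.002320, so r = 0.027842 = 2.784%.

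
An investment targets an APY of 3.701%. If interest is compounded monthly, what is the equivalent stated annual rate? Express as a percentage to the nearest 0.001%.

(1 + r/12)^12 − 1 = 0.03701, so 1 + r/12 = 1.03701^(1/12).
r/12 = 0.003033, so r = 0.036397 = 3.640%.

3.640%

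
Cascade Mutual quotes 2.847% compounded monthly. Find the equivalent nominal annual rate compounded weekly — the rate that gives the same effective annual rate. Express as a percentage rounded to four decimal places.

2.8444%

EAR = (1 + 0.02847/12)^12 − 1 = 0.028844.
Solve (1 + r/52)^52 = 1.028844: r/52 = 1.028844^(1/52) − 1 = 0.000547, so r = 0.028444 = 2.8444%.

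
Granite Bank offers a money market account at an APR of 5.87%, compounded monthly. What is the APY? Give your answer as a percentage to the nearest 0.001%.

EAR = (1 + 0.0587/12)^12 − 1.
= 1.060305 − 1 = 6.031%.

6.031%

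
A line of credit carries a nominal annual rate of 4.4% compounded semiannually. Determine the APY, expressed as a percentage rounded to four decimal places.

EAR = (1 + 0.044/2)^2 − 1.
= (1 + 0.022000)^2 − 1 = 1.044484 − 1 = 4.4484%.

4.4484%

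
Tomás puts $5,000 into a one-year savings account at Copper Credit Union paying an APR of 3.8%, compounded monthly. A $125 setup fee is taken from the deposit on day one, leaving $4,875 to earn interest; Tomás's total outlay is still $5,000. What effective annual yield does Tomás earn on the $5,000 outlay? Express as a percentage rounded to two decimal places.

1.27%

Value after one year: 4,875 × (1 + 0.038/12)^12 = 4,875 × 1.038669 = $5,063.51.
Effective yield on the $5,000 outlay: 5,063.51 / 5,000 − 1 = 0.012702 = 1.27%.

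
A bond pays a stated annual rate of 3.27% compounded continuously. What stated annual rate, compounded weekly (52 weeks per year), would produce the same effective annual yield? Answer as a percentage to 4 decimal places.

EAR under continuous compounding: e^0.0327 − 1 = 0.033241.
Solve (1 + r/52)^52 = 1.033241: r/52 = 1.033241^(1/52) − 1 = 0.000629, so r = 0.032710 = 3.2710%.

3.2710%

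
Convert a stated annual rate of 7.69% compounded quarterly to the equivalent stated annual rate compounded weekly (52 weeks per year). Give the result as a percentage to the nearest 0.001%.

EAR = (1 + 0.0769/4)^4 − 1 = 0.079146.
Solve (1 + r/52)^52 = 1.079146: r/52 = 1.079146^(1/52) − 1 = 0.001466, so r = 0.076226 = 7.623%.

7.623%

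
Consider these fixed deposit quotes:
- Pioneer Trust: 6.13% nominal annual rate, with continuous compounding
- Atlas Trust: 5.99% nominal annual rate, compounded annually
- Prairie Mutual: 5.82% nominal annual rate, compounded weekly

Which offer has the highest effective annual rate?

Pioneer Trust

Pioneer Trust: e^0.0613 − 1 = 6.322%
Atlas Trust: compounded annually, EAR = 5.990%
Prairie Mutual: (1 + 0.0582/52)^52 − 1 = 5.989%
The highest effective annual rate is Pioneer Trust at 6.322%.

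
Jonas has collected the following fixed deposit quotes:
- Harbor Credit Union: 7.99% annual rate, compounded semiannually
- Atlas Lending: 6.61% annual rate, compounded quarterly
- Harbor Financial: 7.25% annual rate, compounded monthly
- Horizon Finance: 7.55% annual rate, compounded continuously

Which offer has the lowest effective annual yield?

Atlas Lending

Harbor Credit Union: (1 + 0.0799/2)^2 − 1 = 8.150%
Atlas Lending: (1 + 0.0661/4)^4 − 1 = 6.776%
Harbor Financial: (1 + 0.0725/12)^12 − 1 = 7.496%
Horizon Finance: e^0.0755 − 1 = 7.842%
The lowest effective annual rate is Atlas Lending at 6.776%.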